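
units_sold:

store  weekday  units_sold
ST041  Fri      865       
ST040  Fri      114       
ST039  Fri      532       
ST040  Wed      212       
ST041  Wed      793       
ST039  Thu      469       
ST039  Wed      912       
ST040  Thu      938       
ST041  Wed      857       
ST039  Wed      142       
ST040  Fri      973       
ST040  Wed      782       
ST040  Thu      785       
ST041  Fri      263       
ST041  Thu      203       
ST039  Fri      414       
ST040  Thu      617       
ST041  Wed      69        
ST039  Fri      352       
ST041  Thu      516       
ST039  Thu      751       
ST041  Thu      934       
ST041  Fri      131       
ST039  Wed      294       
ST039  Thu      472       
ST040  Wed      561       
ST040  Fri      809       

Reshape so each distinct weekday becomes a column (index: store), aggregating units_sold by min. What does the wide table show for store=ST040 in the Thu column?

617

Rows with store=ST040 and weekday=Thu: units_sold values are 938, 785, 617.
min(938, 785, 617) = 617.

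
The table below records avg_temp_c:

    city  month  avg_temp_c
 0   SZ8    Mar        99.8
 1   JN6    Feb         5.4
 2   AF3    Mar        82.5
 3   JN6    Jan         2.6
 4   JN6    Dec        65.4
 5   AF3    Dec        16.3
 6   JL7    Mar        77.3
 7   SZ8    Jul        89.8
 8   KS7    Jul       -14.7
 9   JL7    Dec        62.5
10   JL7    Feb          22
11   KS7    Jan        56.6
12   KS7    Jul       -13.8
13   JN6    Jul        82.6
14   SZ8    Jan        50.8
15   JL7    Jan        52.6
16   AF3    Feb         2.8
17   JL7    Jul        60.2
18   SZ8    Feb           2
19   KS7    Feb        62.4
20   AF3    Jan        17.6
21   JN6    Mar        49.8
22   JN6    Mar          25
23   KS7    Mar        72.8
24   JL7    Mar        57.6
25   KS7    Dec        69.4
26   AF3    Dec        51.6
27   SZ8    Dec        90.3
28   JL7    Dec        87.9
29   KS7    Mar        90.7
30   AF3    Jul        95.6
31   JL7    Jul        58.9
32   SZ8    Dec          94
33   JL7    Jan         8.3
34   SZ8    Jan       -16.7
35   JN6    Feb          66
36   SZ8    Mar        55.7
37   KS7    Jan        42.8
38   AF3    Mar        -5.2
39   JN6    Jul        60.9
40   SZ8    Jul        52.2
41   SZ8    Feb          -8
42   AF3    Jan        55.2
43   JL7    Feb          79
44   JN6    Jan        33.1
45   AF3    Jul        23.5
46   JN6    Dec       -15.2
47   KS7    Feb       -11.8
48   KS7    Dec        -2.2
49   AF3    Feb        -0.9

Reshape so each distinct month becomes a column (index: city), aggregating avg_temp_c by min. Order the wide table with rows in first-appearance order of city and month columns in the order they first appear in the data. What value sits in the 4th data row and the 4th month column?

62.5

With rows in first-appearance order of city, row 4 is city=JL7. month columns in first-appearance order: Mar, Feb, Jan, Dec, Jul; column 4 is Dec.
Long rows with city=JL7, month=Dec: min(62.5, 87.9) = 62.5.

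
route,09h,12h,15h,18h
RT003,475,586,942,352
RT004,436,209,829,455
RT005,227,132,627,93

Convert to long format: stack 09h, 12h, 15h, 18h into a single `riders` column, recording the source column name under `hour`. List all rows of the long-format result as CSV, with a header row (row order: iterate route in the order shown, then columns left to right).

route,hour,riders
RT003,09h,475
RT003,12h,586
RT003,15h,942
RT003,18h,352
RT004,09h,436
RT004,12h,209
RT004,15h,829
RT004,18h,455
RT005,09h,227
RT005,12h,132
RT005,15h,627
RT005,18h,93

Each (route, column) pair becomes one row: 3 × 4 = 12 rows.
For example, (RT003, 09h) → riders=475.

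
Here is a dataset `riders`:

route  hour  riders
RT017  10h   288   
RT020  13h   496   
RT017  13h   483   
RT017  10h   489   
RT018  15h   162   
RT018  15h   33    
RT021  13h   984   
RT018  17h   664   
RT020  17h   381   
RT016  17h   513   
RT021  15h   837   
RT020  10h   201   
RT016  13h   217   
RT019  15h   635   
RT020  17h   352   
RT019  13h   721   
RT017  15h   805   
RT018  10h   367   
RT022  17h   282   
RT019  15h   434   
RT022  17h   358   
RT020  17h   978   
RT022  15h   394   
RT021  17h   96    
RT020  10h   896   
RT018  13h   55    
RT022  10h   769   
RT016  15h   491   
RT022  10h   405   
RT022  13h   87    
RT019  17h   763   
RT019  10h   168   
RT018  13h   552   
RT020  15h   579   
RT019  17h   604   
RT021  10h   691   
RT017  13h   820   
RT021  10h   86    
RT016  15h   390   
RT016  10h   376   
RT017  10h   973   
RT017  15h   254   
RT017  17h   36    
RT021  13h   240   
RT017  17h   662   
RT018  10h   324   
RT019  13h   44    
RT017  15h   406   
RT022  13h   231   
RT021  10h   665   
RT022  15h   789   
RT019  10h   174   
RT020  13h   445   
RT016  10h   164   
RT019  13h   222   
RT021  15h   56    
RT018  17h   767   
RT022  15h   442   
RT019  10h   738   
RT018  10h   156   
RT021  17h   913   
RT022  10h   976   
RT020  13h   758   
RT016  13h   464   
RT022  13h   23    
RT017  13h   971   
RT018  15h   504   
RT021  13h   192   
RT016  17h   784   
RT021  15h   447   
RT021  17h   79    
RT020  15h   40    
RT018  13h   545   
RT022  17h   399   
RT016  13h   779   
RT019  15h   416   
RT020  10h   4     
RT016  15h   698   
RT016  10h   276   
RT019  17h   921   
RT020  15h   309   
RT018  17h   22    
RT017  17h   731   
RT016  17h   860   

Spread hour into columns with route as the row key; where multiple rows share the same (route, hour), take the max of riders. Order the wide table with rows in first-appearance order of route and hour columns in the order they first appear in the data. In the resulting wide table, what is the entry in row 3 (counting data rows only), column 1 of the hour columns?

With rows in first-appearance order of route, row 3 is route=RT018. hour columns in first-appearance order: 10h, 13h, 15h, 17h; column 1 is 10h.
Long rows with route=RT018, hour=10h: max(367, 324, 156) = 367.

367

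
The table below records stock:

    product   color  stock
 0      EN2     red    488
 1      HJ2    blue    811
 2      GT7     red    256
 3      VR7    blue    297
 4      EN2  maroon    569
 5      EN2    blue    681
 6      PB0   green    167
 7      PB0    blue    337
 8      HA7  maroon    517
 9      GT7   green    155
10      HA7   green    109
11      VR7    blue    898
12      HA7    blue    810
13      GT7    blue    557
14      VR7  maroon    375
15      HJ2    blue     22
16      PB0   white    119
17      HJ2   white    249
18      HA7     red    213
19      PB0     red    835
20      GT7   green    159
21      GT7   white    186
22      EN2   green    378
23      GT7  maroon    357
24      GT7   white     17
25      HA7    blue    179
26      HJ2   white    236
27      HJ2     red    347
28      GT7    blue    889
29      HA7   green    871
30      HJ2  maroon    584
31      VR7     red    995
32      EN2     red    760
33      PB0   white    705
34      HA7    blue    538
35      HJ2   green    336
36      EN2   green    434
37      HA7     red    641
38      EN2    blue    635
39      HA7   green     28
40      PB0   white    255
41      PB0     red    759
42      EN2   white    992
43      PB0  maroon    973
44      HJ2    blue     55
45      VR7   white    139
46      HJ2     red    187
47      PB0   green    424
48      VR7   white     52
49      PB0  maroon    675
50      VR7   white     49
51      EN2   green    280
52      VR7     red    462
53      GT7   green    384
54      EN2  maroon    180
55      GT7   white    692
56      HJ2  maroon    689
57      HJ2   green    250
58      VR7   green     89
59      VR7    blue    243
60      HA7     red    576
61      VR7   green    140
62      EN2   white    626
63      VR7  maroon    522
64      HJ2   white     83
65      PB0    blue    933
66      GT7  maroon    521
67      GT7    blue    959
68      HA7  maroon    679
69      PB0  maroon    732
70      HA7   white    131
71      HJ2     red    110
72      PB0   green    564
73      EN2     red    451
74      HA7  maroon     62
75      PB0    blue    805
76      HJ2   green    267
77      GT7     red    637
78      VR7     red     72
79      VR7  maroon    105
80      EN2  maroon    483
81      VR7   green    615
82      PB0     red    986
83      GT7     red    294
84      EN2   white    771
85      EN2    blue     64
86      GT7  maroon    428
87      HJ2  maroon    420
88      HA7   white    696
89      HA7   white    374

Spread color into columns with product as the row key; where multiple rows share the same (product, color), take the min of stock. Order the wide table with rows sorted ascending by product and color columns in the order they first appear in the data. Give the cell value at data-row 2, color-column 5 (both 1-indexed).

17

With rows sorted ascending by product, row 2 is product=GT7. color columns in first-appearance order: red, blue, maroon, green, white; column 5 is white.
Long rows with product=GT7, color=white: min(186, 17, 692) = 17.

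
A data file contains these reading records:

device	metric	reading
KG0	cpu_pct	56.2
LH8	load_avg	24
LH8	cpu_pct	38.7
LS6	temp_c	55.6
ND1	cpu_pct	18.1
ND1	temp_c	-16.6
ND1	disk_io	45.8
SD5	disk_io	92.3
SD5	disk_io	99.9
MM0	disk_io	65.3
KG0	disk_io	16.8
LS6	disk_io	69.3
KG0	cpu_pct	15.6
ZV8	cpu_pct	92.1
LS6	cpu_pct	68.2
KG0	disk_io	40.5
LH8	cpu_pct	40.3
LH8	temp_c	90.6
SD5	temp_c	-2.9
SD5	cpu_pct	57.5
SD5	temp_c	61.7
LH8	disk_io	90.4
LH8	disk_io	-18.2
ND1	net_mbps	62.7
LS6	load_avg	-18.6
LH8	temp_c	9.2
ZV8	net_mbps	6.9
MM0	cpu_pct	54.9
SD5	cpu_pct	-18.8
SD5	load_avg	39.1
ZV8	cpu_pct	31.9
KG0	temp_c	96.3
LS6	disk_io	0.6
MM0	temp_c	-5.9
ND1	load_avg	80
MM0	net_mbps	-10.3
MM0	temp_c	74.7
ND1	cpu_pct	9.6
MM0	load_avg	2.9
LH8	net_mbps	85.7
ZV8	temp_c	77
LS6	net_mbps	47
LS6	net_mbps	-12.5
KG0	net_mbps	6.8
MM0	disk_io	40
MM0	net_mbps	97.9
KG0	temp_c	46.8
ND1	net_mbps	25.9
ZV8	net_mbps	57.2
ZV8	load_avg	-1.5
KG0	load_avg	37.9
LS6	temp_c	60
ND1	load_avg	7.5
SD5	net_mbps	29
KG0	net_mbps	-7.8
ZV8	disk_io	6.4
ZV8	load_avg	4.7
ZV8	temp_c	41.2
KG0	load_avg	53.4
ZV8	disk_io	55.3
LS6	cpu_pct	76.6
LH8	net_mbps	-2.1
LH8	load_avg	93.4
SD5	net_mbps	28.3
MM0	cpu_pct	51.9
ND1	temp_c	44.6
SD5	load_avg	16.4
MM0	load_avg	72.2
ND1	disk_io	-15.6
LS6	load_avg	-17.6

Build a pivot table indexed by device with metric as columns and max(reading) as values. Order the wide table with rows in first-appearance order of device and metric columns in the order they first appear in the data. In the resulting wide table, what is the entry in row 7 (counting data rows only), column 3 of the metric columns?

With rows in first-appearance order of device, row 7 is device=ZV8. metric columns in first-appearance order: cpu_pct, load_avg, temp_c, disk_io, net_mbps; column 3 is temp_c.
Long rows with device=ZV8, metric=temp_c: max(77, 41.2) = 77.

77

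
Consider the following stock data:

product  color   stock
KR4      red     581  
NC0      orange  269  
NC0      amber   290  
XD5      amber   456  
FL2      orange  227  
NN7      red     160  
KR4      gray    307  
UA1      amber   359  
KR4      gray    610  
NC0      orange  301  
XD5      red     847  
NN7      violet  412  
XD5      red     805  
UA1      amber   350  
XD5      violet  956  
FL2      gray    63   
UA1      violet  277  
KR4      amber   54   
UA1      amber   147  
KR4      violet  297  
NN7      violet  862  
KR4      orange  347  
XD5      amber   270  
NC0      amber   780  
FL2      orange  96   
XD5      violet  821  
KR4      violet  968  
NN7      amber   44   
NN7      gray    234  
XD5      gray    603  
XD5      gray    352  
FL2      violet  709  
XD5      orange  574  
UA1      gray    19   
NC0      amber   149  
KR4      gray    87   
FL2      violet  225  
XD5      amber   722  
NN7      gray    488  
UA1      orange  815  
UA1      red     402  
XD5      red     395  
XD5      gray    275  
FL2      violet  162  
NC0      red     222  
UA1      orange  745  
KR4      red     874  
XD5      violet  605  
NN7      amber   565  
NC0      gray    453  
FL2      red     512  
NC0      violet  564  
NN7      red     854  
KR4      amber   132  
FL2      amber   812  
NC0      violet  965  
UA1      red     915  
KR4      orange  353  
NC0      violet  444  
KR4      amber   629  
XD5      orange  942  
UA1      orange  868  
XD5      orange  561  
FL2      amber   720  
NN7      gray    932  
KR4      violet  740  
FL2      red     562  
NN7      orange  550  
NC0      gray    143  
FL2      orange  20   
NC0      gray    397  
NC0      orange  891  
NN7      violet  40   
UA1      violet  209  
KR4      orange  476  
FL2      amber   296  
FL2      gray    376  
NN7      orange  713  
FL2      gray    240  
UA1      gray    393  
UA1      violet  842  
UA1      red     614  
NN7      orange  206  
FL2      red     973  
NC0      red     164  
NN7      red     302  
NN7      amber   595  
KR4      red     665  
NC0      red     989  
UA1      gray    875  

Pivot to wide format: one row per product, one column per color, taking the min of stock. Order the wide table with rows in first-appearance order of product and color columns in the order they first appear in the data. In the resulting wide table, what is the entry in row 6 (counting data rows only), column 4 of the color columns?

With rows in first-appearance order of product, row 6 is product=UA1. color columns in first-appearance order: red, orange, amber, gray, violet; column 4 is gray.
Long rows with product=UA1, color=gray: min(19, 393, 875) = 19.

19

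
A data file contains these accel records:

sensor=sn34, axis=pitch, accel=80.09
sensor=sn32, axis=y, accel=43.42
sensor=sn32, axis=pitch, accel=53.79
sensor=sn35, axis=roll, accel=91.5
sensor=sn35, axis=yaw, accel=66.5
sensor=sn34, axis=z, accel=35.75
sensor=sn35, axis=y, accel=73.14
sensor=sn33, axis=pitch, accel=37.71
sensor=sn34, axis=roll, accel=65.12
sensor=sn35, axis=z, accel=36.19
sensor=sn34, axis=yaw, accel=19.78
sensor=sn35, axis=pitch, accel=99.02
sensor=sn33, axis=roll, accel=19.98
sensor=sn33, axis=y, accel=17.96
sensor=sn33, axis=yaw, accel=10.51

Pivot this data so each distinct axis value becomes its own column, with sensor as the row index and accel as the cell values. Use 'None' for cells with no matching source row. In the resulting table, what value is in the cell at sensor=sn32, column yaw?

None

No long-format row has sensor=sn32 and axis=yaw, so the cell is None.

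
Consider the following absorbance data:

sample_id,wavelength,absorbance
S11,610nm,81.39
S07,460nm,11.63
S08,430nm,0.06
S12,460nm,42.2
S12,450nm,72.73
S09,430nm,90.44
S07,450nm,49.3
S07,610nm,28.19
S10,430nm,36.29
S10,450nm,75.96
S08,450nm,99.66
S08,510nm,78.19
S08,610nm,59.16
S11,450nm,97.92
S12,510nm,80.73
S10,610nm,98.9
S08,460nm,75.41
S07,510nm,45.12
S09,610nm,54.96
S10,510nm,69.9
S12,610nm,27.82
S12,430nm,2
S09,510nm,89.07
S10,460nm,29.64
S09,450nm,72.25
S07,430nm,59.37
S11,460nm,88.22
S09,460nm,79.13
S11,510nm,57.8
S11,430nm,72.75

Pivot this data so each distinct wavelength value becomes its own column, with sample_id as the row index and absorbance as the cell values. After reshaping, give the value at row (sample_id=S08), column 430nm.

Wide layout: rows indexed by sample_id, columns are the 5 distinct wavelength values (610nm, 460nm, 430nm, 450nm, 510nm).
Cell (sample_id=S08, wavelength=430nm) draws from the long row where sample_id=S08 and wavelength=430nm, which has absorbance=0.06.

0.06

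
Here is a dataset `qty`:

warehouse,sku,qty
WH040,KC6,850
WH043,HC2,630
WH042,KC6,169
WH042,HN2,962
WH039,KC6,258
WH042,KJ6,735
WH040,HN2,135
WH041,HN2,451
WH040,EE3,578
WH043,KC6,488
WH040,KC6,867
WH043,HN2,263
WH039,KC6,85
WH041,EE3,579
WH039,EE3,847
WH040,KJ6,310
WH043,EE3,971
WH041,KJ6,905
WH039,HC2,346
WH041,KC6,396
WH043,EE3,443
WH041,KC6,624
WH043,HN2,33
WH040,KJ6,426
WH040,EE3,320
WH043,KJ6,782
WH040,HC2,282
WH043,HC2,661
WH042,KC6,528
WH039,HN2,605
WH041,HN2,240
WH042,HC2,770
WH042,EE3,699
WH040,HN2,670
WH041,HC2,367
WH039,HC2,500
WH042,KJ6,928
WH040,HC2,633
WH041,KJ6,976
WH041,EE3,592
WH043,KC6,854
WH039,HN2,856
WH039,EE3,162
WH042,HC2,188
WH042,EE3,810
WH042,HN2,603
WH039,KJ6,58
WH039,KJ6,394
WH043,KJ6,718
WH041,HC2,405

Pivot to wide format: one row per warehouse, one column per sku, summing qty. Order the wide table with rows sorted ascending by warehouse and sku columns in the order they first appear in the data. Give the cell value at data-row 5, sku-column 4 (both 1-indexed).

With rows sorted ascending by warehouse, row 5 is warehouse=WH043. sku columns in first-appearance order: KC6, HC2, HN2, KJ6, EE3; column 4 is KJ6.
Long rows with warehouse=WH043, sku=KJ6: 782 + 718 = 1500.

1500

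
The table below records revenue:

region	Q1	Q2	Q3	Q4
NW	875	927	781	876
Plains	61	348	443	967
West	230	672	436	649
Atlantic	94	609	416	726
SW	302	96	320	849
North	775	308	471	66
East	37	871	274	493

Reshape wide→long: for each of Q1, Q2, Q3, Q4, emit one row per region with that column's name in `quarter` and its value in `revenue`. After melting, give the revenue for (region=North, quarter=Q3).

Unpivoting turns each (region, wide-column) pair into one long row.
The wide cell at row North, column Q3 holds 471, so the long row (North, Q3) has revenue=471.

471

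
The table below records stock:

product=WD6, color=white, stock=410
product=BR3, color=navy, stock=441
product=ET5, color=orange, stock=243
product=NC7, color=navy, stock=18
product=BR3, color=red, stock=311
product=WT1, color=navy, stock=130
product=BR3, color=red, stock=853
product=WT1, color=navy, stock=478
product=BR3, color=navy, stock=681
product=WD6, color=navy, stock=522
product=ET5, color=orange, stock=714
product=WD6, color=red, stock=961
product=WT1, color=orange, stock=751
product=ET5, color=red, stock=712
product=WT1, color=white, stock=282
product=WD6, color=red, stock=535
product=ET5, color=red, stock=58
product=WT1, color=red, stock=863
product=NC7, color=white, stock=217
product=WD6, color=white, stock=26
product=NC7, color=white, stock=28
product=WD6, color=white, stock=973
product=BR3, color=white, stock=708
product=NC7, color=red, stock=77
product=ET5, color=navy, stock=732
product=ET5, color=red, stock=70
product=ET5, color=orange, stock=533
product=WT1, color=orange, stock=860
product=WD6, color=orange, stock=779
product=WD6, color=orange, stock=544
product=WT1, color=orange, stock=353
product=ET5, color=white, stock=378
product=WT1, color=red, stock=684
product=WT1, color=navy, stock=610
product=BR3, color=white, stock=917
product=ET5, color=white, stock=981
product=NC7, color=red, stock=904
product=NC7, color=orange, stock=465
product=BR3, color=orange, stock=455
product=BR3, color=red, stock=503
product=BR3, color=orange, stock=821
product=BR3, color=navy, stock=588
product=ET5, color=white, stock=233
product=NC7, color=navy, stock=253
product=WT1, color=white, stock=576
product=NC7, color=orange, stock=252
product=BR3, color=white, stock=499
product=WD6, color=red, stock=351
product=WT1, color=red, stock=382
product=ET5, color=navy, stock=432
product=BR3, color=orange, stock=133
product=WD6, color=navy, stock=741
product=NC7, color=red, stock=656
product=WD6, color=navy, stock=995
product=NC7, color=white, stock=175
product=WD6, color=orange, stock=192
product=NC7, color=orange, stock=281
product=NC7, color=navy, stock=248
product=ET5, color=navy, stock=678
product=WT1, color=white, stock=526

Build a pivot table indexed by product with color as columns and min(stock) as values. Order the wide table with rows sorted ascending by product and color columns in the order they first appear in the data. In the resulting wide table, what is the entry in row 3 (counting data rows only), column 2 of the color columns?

With rows sorted ascending by product, row 3 is product=NC7. color columns in first-appearance order: white, navy, orange, red; column 2 is navy.
Long rows with product=NC7, color=navy: min(18, 253, 248) = 18.

18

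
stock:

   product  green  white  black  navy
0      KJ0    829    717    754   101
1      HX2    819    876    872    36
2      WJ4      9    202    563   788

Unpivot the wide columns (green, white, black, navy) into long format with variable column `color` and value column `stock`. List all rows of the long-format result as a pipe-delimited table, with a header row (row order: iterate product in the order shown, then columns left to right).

| product | color | stock |
| KJ0 | green | 829 |
| KJ0 | white | 717 |
| KJ0 | black | 754 |
| KJ0 | navy | 101 |
| HX2 | green | 819 |
| HX2 | white | 876 |
| HX2 | black | 872 |
| HX2 | navy | 36 |
| WJ4 | green | 9 |
| WJ4 | white | 202 |
| WJ4 | black | 563 |
| WJ4 | navy | 788 |

Each (product, column) pair becomes one row: 3 × 4 = 12 rows.
For example, (KJ0, green) → stock=829.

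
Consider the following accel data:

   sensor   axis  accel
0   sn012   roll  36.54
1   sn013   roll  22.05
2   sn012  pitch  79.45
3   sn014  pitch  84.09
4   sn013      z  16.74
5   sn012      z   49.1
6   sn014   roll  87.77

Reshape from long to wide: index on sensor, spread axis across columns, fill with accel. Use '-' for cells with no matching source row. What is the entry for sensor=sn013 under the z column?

16.74

The long row with sensor=sn013, axis=z has accel=16.74.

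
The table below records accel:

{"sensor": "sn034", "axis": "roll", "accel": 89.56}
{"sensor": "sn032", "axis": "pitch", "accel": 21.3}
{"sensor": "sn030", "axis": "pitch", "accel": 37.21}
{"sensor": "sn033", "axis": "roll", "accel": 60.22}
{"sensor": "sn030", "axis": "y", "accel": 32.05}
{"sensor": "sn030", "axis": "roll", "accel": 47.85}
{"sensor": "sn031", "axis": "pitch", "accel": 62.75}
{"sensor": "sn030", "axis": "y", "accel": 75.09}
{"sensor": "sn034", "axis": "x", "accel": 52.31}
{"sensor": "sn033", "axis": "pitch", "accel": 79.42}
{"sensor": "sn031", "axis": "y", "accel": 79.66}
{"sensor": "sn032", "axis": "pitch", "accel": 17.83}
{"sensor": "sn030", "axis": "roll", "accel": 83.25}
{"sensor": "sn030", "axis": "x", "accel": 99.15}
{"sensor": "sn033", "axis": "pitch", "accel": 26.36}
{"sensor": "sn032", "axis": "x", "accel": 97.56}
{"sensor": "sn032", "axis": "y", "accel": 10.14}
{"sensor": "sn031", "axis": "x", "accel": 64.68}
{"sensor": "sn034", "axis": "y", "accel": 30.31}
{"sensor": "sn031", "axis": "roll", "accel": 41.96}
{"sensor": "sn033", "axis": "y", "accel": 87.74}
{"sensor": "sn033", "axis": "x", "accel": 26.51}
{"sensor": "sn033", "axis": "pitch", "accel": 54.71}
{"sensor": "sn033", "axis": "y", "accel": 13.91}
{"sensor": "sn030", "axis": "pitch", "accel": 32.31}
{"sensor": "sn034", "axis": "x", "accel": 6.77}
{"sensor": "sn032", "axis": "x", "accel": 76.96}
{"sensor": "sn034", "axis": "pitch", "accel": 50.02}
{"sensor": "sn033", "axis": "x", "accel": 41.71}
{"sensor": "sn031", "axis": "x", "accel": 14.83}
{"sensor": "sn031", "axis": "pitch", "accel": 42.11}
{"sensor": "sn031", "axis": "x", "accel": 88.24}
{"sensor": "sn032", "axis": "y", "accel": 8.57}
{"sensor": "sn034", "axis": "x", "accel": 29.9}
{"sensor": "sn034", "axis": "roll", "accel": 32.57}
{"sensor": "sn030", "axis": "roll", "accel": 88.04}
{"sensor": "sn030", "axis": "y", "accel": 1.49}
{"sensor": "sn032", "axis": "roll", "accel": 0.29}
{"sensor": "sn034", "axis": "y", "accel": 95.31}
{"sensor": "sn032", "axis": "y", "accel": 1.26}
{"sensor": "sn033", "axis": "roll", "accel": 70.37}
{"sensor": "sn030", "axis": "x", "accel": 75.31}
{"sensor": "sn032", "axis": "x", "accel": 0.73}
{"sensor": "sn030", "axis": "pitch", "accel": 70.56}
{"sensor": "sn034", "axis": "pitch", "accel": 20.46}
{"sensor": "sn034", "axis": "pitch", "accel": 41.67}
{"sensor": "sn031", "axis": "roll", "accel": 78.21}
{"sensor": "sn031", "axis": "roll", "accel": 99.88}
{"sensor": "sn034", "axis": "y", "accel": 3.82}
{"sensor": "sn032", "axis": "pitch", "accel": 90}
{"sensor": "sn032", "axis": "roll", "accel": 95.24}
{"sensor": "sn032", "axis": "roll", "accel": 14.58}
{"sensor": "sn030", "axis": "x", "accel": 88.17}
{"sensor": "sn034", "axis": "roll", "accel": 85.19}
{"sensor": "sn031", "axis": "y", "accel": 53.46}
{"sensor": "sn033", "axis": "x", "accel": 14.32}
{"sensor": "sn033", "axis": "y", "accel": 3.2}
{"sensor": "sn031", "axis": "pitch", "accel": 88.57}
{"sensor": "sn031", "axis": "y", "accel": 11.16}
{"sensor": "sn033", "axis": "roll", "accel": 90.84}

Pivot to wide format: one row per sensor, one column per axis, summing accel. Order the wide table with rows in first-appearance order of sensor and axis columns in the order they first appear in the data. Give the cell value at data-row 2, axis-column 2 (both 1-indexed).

With rows in first-appearance order of sensor, row 2 is sensor=sn032. axis columns in first-appearance order: roll, pitch, y, x; column 2 is pitch.
Long rows with sensor=sn032, axis=pitch: 21.3 + 17.83 + 90 = 129.13.

129.13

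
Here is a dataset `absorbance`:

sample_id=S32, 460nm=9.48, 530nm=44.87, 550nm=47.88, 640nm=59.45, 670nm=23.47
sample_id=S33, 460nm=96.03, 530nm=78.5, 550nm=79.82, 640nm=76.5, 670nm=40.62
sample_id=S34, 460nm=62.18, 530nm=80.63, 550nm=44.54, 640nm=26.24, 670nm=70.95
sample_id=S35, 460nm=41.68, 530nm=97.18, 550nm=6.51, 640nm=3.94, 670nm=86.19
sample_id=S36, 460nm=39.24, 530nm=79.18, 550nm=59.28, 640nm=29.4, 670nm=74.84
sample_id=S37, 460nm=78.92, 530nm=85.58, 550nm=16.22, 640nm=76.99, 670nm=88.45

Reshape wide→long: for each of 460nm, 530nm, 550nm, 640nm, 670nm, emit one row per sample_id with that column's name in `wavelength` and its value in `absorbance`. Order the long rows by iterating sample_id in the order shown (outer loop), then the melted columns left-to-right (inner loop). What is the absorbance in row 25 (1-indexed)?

30 rows total (6 × 5). Row 25: index ⌊(25-1)/5⌋ = 4 into sample_id → S36; (25-1) mod 5 = 4 into the melted columns → 670nm.
So row 25 is (S36, 670nm, 74.84); absorbance = 74.84.

74.84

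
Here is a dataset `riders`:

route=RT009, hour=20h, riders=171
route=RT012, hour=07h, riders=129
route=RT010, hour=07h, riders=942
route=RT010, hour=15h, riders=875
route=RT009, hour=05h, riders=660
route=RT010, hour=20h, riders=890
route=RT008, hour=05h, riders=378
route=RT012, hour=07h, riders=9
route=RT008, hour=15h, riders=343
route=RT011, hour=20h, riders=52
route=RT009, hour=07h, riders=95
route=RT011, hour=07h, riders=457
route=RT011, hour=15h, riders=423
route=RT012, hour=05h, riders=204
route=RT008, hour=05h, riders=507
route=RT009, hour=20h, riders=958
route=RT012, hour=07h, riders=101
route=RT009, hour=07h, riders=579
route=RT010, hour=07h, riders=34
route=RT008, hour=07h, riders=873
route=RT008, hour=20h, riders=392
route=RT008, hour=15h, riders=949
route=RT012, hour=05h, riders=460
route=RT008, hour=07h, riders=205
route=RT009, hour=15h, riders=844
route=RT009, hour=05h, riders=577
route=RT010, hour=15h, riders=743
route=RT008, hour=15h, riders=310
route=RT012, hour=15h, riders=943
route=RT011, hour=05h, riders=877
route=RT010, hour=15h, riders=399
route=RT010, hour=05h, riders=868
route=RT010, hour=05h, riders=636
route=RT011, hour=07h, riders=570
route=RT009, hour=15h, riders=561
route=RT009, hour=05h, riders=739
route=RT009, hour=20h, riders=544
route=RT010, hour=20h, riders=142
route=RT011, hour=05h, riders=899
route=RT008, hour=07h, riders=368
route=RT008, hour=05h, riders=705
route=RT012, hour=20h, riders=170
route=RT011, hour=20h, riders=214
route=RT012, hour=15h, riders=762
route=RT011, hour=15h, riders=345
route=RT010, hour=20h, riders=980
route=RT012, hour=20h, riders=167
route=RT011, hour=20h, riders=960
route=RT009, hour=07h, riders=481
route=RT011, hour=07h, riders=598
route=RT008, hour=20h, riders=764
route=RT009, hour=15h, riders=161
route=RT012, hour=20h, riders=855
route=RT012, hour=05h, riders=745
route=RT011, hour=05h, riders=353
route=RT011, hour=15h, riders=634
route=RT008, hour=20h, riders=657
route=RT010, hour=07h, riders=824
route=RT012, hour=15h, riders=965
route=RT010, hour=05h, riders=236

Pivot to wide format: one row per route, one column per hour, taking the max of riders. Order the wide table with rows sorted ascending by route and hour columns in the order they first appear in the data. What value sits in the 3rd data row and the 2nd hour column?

With rows sorted ascending by route, row 3 is route=RT010. hour columns in first-appearance order: 20h, 07h, 15h, 05h; column 2 is 07h.
Long rows with route=RT010, hour=07h: max(942, 34, 824) = 942.

942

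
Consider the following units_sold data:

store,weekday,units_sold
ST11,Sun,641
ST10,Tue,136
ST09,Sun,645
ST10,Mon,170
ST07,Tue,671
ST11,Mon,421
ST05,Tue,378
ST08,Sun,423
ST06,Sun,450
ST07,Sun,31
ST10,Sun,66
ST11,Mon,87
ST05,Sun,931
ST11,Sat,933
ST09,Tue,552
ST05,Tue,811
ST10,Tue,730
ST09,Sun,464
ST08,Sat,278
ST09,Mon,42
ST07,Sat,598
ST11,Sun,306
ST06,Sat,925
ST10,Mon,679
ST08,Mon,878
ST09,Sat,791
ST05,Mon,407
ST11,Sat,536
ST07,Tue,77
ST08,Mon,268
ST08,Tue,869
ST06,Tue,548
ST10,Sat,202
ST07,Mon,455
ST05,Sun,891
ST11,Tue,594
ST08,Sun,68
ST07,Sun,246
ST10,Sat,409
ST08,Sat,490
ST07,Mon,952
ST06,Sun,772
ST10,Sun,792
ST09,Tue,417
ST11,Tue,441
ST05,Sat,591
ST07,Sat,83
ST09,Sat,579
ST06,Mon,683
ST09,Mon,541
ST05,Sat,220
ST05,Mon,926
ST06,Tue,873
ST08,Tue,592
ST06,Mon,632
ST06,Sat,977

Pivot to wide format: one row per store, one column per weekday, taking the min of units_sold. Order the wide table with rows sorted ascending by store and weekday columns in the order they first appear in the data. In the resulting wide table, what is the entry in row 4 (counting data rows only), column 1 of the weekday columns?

With rows sorted ascending by store, row 4 is store=ST08. weekday columns in first-appearance order: Sun, Tue, Mon, Sat; column 1 is Sun.
Long rows with store=ST08, weekday=Sun: min(423, 68) = 68.

68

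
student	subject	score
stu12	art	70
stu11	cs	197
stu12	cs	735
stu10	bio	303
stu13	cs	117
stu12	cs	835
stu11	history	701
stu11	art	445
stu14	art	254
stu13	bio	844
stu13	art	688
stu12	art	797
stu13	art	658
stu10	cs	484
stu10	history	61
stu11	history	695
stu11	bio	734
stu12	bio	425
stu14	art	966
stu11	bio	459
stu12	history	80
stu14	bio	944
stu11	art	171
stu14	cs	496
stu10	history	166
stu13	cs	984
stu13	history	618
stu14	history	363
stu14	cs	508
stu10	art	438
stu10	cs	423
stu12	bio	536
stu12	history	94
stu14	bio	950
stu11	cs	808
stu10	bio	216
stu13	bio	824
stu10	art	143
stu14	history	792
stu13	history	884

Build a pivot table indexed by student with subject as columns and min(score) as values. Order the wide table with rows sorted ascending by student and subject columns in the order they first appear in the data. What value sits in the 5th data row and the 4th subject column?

With rows sorted ascending by student, row 5 is student=stu14. subject columns in first-appearance order: art, cs, bio, history; column 4 is history.
Long rows with student=stu14, subject=history: min(363, 792) = 363.

363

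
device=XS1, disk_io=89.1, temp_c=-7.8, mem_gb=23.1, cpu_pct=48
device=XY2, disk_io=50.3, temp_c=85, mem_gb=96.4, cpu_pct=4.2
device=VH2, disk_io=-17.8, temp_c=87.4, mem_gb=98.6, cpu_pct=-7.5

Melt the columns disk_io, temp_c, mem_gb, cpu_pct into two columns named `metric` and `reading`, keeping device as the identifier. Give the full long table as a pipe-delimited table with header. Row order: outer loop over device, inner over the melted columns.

Each (device, column) pair becomes one row: 3 × 4 = 12 rows.
For example, (XS1, disk_io) → reading=89.1.

| device | metric | reading |
| XS1 | disk_io | 89.1 |
| XS1 | temp_c | -7.8 |
| XS1 | mem_gb | 23.1 |
| XS1 | cpu_pct | 48 |
| XY2 | disk_io | 50.3 |
| XY2 | temp_c | 85 |
| XY2 | mem_gb | 96.4 |
| XY2 | cpu_pct | 4.2 |
| VH2 | disk_io | -17.8 |
| VH2 | temp_c | 87.4 |
| VH2 | mem_gb | 98.6 |
| VH2 | cpu_pct | -7.5 |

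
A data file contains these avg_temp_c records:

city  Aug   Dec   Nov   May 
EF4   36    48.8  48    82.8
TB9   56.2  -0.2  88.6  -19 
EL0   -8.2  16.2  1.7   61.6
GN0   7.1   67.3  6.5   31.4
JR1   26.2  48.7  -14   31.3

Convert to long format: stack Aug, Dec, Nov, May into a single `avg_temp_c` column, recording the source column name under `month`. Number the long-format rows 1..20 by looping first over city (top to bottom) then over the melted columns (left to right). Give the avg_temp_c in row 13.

20 rows total (5 × 4). Row 13: index ⌊(13-1)/4⌋ = 3 into city → GN0; (13-1) mod 4 = 0 into the melted columns → Aug.
So row 13 is (GN0, Aug, 7.1); avg_temp_c = 7.1.

7.1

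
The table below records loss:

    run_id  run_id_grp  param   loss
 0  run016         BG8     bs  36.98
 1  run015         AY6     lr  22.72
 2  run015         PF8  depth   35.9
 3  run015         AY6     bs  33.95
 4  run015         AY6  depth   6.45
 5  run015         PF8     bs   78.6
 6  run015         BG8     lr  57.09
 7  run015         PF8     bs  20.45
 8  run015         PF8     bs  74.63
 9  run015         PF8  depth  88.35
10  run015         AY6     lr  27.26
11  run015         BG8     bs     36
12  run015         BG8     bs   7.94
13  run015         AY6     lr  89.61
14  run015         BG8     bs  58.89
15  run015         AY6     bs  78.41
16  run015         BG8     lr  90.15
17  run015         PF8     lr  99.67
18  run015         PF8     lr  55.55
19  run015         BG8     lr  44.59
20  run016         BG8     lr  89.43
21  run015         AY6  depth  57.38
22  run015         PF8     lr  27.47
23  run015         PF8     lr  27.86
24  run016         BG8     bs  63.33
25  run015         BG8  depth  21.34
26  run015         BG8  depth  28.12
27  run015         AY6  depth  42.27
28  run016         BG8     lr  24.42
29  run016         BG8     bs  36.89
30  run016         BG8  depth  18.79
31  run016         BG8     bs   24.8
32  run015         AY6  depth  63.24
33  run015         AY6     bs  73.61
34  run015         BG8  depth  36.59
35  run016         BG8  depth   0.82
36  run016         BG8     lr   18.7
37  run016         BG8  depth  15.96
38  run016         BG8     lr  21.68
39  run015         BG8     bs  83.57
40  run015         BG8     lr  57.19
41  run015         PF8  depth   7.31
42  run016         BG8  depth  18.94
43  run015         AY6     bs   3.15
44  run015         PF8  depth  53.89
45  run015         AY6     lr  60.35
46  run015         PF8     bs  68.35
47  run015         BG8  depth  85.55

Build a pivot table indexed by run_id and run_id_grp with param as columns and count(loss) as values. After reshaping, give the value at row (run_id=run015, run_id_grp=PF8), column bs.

Rows with run_id=run015, run_id_grp=PF8 and param=bs: loss values are 78.6, 20.45, 74.63, 68.35.
4 rows match — count = 4.

4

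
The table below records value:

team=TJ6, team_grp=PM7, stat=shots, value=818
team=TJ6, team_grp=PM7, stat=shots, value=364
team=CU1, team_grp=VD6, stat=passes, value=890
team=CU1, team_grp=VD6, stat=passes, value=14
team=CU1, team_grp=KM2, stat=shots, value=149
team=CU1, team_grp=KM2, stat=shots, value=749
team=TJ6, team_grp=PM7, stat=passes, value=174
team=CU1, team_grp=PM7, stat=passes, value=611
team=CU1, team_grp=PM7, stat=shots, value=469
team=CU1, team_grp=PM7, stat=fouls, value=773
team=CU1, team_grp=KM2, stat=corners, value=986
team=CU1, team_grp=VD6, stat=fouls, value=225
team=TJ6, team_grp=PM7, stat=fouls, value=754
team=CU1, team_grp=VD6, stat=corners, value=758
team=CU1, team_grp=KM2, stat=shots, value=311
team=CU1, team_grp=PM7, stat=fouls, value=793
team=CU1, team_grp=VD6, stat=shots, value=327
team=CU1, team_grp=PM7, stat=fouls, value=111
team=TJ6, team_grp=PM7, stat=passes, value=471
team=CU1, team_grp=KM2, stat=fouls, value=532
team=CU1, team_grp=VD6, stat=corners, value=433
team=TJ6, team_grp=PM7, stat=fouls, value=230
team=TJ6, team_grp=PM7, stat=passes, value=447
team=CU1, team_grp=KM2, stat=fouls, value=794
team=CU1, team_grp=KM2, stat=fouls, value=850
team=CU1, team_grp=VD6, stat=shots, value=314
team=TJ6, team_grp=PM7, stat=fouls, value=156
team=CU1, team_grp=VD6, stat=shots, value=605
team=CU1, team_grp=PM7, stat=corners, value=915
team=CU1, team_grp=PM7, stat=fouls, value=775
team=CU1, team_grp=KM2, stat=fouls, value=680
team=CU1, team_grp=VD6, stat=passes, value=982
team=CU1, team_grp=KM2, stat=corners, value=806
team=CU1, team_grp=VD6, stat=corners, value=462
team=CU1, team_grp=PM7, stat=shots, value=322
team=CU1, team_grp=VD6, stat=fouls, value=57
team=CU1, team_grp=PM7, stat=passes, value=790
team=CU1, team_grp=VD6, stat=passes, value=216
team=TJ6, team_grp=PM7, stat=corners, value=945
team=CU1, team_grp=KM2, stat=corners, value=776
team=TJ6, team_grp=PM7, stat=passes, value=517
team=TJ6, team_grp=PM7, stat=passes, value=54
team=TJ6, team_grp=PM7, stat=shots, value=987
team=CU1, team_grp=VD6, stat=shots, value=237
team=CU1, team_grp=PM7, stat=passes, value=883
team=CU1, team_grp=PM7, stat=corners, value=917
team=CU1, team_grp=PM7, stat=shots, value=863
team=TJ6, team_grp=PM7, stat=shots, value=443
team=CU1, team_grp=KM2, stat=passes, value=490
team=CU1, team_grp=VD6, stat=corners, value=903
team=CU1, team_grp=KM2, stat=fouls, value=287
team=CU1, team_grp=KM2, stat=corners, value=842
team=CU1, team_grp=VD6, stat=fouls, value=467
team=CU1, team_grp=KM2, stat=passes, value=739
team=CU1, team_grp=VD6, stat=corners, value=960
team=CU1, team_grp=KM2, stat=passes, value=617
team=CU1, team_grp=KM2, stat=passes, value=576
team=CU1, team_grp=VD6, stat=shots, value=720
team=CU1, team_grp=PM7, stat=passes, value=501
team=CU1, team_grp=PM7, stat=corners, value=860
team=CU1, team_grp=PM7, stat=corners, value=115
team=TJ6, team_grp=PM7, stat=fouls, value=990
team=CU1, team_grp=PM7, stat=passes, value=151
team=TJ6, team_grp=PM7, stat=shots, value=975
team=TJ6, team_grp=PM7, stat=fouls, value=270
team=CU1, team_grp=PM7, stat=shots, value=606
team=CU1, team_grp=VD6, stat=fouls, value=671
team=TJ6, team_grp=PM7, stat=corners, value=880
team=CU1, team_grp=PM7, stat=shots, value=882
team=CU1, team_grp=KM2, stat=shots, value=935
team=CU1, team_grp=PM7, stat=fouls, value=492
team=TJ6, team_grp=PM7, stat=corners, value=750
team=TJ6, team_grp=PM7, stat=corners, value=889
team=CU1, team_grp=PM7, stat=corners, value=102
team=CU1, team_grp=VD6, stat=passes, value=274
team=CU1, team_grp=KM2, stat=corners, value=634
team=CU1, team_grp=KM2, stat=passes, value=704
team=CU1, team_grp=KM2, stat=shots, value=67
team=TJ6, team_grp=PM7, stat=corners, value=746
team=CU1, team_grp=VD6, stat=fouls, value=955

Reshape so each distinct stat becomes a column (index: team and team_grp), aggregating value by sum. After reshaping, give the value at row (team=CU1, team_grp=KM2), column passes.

3126

Rows with team=CU1, team_grp=KM2 and stat=passes: value values are 490, 739, 617, 576, 704.
490 + 739 + 617 + 576 + 704 = 3126.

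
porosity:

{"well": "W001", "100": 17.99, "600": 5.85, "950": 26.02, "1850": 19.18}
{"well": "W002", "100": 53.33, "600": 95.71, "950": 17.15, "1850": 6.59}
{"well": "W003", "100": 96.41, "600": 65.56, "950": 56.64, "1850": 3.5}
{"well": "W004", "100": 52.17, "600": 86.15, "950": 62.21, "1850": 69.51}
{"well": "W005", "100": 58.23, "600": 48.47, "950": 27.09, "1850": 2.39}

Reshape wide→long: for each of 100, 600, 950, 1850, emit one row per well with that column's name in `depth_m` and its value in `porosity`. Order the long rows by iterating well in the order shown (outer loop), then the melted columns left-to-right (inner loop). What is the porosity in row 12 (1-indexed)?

3.5

20 rows total (5 × 4). Row 12: index ⌊(12-1)/4⌋ = 2 into well → W003; (12-1) mod 4 = 3 into the melted columns → 1850.
So row 12 is (W003, 1850, 3.5); porosity = 3.5.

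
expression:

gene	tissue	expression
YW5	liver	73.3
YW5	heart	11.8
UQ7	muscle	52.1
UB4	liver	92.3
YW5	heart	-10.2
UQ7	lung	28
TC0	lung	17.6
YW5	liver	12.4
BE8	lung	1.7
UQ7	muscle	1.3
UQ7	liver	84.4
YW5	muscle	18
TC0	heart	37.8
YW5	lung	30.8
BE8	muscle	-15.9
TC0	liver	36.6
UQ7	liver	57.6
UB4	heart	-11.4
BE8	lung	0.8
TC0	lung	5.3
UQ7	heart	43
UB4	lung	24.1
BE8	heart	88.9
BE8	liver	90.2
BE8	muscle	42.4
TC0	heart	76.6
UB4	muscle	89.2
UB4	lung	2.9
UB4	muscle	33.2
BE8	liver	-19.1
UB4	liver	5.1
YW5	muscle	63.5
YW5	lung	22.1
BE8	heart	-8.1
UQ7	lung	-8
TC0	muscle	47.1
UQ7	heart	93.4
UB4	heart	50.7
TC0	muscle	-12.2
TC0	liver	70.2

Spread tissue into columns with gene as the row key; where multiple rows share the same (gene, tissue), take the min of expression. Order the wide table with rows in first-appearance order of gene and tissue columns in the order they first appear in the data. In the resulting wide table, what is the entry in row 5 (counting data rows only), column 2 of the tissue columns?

-8.1

With rows in first-appearance order of gene, row 5 is gene=BE8. tissue columns in first-appearance order: liver, heart, muscle, lung; column 2 is heart.
Long rows with gene=BE8, tissue=heart: min(88.9, -8.1) = -8.1.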